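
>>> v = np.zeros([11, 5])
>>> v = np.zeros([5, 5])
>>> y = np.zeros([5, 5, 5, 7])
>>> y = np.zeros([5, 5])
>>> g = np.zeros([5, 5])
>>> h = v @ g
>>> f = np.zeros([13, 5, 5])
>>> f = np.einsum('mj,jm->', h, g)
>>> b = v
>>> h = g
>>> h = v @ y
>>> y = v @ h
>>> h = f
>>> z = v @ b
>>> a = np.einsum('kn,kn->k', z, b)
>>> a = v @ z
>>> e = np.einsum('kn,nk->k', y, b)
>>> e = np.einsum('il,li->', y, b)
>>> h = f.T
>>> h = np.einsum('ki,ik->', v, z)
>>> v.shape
(5, 5)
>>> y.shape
(5, 5)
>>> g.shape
(5, 5)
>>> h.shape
()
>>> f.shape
()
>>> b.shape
(5, 5)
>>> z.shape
(5, 5)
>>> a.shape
(5, 5)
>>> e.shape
()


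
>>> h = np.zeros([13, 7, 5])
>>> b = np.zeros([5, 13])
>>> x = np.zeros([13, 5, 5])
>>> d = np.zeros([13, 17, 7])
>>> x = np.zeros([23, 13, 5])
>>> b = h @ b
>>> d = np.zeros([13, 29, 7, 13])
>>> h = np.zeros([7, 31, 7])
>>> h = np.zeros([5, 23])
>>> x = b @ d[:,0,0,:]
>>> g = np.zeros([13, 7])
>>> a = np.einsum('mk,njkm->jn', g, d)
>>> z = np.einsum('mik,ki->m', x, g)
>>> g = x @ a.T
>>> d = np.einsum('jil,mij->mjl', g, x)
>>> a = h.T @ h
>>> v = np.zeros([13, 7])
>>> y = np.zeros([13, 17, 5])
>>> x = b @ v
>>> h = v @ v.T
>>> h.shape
(13, 13)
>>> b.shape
(13, 7, 13)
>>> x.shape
(13, 7, 7)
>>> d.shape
(13, 13, 29)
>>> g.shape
(13, 7, 29)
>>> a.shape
(23, 23)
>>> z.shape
(13,)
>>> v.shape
(13, 7)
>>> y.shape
(13, 17, 5)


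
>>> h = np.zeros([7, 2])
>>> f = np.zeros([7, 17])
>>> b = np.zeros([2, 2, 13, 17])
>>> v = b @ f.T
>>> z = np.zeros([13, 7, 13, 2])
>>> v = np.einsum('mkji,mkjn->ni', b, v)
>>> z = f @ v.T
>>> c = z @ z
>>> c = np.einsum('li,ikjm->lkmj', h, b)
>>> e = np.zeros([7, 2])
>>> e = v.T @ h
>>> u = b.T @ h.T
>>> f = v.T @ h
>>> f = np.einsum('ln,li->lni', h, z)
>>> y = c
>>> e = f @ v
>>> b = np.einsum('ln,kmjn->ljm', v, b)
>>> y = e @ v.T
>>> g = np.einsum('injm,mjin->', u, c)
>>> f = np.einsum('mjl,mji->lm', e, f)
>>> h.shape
(7, 2)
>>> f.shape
(17, 7)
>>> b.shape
(7, 13, 2)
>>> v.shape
(7, 17)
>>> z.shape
(7, 7)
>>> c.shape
(7, 2, 17, 13)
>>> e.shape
(7, 2, 17)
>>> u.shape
(17, 13, 2, 7)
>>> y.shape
(7, 2, 7)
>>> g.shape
()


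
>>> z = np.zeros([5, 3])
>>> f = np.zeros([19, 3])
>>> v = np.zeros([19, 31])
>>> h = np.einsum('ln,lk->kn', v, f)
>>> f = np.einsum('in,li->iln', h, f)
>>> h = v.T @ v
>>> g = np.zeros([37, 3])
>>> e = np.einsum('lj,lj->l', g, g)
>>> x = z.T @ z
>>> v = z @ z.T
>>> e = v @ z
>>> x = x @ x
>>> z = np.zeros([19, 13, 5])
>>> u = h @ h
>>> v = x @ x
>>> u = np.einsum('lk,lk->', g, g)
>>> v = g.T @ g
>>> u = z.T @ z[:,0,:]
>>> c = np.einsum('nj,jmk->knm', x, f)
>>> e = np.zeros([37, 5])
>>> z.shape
(19, 13, 5)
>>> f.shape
(3, 19, 31)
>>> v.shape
(3, 3)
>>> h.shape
(31, 31)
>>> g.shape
(37, 3)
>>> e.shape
(37, 5)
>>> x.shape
(3, 3)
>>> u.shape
(5, 13, 5)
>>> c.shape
(31, 3, 19)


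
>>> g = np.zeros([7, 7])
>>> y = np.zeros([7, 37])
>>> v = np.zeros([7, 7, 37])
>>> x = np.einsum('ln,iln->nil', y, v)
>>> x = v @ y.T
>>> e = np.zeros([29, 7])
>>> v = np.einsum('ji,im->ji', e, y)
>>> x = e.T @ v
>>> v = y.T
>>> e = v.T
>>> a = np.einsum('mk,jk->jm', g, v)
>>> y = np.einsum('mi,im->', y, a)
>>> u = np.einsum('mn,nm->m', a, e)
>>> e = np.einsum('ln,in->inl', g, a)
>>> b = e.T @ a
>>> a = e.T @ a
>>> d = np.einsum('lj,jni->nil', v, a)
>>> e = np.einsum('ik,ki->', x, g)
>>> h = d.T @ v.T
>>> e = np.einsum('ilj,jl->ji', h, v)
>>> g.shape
(7, 7)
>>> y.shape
()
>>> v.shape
(37, 7)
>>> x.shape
(7, 7)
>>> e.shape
(37, 37)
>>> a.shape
(7, 7, 7)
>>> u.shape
(37,)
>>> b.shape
(7, 7, 7)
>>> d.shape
(7, 7, 37)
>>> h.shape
(37, 7, 37)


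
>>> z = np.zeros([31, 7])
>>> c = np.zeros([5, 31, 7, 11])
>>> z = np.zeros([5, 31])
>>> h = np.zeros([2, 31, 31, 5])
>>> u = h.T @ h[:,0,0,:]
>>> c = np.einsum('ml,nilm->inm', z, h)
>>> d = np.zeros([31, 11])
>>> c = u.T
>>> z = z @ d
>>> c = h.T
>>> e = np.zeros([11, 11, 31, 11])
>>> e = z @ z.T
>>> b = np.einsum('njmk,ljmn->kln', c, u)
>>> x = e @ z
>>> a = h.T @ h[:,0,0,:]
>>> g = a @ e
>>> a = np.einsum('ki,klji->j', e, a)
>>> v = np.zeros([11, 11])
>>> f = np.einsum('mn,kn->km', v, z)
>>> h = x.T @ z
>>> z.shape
(5, 11)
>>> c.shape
(5, 31, 31, 2)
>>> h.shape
(11, 11)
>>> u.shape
(5, 31, 31, 5)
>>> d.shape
(31, 11)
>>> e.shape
(5, 5)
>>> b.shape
(2, 5, 5)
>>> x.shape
(5, 11)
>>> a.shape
(31,)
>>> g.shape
(5, 31, 31, 5)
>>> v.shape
(11, 11)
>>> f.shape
(5, 11)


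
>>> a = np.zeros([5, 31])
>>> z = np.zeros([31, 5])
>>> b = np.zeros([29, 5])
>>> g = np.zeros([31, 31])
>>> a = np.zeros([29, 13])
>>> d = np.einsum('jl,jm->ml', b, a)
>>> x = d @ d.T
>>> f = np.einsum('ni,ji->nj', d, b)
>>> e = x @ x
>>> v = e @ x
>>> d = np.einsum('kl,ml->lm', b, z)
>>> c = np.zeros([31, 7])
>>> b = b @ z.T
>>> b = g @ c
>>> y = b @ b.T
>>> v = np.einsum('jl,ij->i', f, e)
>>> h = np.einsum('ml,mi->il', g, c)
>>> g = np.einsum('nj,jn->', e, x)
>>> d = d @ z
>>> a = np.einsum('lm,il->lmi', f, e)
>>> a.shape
(13, 29, 13)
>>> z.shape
(31, 5)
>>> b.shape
(31, 7)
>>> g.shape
()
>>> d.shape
(5, 5)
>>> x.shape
(13, 13)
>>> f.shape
(13, 29)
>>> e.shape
(13, 13)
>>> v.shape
(13,)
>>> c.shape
(31, 7)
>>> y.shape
(31, 31)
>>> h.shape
(7, 31)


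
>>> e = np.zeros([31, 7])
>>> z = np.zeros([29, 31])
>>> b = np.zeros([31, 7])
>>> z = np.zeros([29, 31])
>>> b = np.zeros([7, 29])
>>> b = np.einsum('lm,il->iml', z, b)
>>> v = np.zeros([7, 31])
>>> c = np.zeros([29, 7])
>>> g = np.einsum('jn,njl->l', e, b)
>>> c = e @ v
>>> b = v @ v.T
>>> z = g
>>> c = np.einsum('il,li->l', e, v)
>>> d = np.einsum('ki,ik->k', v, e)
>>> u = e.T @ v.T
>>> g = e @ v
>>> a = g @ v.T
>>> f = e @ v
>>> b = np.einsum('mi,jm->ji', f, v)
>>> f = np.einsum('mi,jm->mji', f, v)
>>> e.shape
(31, 7)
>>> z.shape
(29,)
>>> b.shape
(7, 31)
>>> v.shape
(7, 31)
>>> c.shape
(7,)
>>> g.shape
(31, 31)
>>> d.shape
(7,)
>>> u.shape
(7, 7)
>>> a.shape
(31, 7)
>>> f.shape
(31, 7, 31)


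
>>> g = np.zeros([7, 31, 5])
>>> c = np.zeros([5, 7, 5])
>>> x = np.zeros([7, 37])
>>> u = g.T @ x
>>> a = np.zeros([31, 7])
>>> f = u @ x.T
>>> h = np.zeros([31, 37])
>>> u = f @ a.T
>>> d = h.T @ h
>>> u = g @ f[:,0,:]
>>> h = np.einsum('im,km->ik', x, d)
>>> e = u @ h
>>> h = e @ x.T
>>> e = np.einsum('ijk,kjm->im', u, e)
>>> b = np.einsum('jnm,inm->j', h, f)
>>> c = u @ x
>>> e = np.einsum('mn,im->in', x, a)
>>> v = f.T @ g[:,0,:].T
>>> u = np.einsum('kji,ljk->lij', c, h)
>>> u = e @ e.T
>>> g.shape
(7, 31, 5)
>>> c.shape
(7, 31, 37)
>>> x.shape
(7, 37)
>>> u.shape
(31, 31)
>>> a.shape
(31, 7)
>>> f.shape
(5, 31, 7)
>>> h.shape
(7, 31, 7)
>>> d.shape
(37, 37)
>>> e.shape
(31, 37)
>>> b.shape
(7,)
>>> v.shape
(7, 31, 7)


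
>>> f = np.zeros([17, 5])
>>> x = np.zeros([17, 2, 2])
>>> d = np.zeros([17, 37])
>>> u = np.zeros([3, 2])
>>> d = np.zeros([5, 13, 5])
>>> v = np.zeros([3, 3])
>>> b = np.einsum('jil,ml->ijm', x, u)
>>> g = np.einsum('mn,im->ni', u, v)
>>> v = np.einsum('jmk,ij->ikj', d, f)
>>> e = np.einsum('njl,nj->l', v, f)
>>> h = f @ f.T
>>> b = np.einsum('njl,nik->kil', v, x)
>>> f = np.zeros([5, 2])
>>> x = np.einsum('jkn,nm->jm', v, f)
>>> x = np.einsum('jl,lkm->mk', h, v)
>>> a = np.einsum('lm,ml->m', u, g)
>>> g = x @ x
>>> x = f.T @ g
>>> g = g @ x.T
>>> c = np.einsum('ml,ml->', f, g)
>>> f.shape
(5, 2)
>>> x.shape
(2, 5)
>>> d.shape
(5, 13, 5)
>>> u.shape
(3, 2)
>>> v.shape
(17, 5, 5)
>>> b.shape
(2, 2, 5)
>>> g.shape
(5, 2)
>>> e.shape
(5,)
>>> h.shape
(17, 17)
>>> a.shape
(2,)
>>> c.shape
()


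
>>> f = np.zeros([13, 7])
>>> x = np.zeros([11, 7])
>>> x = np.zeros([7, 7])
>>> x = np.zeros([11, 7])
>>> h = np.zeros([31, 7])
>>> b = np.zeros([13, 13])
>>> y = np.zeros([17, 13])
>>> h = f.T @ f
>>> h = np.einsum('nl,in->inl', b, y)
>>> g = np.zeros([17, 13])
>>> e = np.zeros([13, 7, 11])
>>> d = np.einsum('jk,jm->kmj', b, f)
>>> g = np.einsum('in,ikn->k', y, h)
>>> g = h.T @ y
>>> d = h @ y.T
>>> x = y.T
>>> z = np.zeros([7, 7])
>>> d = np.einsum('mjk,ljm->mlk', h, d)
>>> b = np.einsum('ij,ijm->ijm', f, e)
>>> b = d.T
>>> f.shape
(13, 7)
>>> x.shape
(13, 17)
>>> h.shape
(17, 13, 13)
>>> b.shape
(13, 17, 17)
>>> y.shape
(17, 13)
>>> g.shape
(13, 13, 13)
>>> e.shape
(13, 7, 11)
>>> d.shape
(17, 17, 13)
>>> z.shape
(7, 7)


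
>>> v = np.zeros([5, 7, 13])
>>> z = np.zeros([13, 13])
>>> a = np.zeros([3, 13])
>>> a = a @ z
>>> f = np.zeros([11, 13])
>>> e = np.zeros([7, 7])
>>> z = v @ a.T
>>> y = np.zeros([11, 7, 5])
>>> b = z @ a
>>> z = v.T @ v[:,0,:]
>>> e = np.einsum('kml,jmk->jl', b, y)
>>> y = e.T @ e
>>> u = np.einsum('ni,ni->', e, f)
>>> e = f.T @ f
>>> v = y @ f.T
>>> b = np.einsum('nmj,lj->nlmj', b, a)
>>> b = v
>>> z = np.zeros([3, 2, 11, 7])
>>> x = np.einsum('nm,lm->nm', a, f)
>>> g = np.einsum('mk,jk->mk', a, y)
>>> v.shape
(13, 11)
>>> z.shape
(3, 2, 11, 7)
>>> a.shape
(3, 13)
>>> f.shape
(11, 13)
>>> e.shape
(13, 13)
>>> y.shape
(13, 13)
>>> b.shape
(13, 11)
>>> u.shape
()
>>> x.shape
(3, 13)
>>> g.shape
(3, 13)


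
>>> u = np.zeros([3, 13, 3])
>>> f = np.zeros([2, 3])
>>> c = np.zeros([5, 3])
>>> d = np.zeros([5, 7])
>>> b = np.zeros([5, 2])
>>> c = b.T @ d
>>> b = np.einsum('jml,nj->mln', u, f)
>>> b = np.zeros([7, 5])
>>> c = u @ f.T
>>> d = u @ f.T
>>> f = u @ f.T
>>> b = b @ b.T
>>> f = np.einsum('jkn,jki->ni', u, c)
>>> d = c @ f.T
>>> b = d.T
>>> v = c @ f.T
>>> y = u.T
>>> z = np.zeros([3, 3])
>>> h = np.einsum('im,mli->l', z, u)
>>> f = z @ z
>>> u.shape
(3, 13, 3)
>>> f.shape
(3, 3)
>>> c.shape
(3, 13, 2)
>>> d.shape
(3, 13, 3)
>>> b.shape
(3, 13, 3)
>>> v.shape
(3, 13, 3)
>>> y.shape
(3, 13, 3)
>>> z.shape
(3, 3)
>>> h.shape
(13,)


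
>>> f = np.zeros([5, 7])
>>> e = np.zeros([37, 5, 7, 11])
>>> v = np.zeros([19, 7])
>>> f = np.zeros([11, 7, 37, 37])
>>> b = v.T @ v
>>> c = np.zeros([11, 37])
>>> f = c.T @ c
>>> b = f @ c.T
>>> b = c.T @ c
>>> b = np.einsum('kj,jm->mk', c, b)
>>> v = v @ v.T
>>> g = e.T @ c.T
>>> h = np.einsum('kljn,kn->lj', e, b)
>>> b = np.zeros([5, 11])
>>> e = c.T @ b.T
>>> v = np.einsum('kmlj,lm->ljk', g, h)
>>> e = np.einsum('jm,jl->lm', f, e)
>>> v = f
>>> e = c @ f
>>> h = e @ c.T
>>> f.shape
(37, 37)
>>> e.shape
(11, 37)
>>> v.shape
(37, 37)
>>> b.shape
(5, 11)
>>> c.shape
(11, 37)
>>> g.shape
(11, 7, 5, 11)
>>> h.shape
(11, 11)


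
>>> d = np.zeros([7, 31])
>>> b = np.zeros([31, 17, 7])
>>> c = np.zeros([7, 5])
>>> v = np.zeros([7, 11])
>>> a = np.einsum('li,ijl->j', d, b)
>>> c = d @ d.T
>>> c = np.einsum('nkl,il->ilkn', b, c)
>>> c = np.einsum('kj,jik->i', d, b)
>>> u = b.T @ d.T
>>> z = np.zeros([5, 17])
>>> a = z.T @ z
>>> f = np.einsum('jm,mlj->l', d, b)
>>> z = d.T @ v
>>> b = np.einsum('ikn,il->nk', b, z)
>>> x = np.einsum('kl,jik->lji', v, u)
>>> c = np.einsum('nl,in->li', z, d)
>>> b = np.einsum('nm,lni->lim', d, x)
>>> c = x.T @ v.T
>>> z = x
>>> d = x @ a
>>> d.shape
(11, 7, 17)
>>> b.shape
(11, 17, 31)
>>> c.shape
(17, 7, 7)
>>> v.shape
(7, 11)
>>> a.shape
(17, 17)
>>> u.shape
(7, 17, 7)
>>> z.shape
(11, 7, 17)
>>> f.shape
(17,)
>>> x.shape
(11, 7, 17)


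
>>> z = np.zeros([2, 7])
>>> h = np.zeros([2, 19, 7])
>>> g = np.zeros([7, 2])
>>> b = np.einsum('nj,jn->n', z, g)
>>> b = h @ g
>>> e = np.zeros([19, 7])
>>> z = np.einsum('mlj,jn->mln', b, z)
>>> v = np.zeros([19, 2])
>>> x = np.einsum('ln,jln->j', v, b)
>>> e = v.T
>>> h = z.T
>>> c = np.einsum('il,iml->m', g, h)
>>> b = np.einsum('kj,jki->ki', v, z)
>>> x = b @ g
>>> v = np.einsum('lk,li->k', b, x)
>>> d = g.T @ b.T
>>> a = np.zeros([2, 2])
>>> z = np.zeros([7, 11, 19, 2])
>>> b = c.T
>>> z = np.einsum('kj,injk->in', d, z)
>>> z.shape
(7, 11)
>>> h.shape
(7, 19, 2)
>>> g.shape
(7, 2)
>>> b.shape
(19,)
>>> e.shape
(2, 19)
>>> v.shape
(7,)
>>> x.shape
(19, 2)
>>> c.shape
(19,)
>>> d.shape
(2, 19)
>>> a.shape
(2, 2)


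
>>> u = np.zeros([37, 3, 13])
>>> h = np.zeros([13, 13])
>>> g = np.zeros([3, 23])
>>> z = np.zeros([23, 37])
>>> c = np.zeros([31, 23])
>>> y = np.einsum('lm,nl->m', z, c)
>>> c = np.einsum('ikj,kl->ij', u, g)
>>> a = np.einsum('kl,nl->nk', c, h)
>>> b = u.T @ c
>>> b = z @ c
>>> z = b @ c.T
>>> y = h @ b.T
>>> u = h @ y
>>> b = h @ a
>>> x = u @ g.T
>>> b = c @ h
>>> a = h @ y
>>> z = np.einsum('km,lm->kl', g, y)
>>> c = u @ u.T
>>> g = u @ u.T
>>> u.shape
(13, 23)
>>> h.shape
(13, 13)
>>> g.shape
(13, 13)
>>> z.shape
(3, 13)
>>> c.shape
(13, 13)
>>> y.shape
(13, 23)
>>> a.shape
(13, 23)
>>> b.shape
(37, 13)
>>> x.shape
(13, 3)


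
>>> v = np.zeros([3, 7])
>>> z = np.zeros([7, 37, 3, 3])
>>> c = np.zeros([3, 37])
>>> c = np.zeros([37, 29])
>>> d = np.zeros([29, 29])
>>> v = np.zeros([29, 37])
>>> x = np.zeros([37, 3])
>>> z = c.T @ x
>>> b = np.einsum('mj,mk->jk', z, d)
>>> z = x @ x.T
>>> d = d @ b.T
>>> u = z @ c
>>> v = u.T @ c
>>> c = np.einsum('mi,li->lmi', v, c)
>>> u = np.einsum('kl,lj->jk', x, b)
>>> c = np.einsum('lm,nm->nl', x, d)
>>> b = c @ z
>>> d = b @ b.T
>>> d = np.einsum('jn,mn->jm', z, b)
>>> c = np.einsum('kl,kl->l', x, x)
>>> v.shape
(29, 29)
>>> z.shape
(37, 37)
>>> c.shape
(3,)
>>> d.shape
(37, 29)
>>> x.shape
(37, 3)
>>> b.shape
(29, 37)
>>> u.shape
(29, 37)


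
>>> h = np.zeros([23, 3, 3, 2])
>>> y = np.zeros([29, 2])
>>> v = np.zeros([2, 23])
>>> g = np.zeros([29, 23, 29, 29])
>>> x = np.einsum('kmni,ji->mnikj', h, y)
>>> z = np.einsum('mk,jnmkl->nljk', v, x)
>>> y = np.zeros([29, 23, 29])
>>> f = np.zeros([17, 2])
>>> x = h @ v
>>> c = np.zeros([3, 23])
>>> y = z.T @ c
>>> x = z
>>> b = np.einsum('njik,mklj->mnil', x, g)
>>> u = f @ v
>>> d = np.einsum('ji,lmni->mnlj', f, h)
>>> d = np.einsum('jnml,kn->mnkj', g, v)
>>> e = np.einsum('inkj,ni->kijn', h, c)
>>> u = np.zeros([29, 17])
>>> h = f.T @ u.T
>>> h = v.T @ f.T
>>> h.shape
(23, 17)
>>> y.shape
(23, 3, 29, 23)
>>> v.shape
(2, 23)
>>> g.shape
(29, 23, 29, 29)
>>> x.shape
(3, 29, 3, 23)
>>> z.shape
(3, 29, 3, 23)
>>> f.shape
(17, 2)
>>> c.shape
(3, 23)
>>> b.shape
(29, 3, 3, 29)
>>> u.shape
(29, 17)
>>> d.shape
(29, 23, 2, 29)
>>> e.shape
(3, 23, 2, 3)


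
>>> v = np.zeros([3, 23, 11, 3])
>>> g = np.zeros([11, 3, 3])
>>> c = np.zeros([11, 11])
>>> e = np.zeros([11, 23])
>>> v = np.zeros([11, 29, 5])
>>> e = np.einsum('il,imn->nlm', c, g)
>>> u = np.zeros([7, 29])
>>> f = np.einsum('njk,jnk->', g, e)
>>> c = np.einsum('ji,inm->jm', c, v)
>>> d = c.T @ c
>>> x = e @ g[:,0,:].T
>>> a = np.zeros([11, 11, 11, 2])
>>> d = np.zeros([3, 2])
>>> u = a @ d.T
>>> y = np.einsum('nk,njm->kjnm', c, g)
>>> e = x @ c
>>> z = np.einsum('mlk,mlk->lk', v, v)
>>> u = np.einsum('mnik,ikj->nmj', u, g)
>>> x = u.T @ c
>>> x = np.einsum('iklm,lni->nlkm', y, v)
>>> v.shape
(11, 29, 5)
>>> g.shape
(11, 3, 3)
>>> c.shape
(11, 5)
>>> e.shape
(3, 11, 5)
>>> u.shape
(11, 11, 3)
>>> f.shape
()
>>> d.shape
(3, 2)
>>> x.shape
(29, 11, 3, 3)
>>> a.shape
(11, 11, 11, 2)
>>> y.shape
(5, 3, 11, 3)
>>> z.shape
(29, 5)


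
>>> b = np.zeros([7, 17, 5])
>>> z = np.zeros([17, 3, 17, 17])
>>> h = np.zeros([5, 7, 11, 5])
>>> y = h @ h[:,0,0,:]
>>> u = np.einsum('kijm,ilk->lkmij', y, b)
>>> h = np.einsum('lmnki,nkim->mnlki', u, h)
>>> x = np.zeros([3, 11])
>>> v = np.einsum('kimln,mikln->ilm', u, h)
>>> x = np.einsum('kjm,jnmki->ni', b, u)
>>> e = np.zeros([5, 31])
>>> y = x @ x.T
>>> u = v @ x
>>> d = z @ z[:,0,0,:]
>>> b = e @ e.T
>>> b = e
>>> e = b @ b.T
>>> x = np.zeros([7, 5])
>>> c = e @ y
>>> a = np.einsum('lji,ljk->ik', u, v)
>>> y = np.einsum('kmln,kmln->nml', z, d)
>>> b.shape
(5, 31)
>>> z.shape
(17, 3, 17, 17)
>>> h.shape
(5, 5, 17, 7, 11)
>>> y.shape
(17, 3, 17)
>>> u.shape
(5, 7, 11)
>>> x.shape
(7, 5)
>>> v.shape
(5, 7, 5)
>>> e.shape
(5, 5)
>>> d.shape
(17, 3, 17, 17)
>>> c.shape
(5, 5)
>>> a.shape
(11, 5)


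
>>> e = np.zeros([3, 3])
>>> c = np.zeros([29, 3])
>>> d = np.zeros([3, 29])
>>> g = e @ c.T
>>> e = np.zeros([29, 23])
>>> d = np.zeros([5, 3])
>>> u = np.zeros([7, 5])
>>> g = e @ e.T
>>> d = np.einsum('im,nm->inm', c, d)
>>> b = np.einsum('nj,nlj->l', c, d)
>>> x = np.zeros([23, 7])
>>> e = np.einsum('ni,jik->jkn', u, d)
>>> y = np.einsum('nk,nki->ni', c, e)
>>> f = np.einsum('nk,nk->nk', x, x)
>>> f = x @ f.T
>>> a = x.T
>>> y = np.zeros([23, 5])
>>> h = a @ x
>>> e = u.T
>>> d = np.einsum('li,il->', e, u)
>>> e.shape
(5, 7)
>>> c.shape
(29, 3)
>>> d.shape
()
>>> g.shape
(29, 29)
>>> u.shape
(7, 5)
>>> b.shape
(5,)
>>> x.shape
(23, 7)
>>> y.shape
(23, 5)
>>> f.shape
(23, 23)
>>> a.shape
(7, 23)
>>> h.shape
(7, 7)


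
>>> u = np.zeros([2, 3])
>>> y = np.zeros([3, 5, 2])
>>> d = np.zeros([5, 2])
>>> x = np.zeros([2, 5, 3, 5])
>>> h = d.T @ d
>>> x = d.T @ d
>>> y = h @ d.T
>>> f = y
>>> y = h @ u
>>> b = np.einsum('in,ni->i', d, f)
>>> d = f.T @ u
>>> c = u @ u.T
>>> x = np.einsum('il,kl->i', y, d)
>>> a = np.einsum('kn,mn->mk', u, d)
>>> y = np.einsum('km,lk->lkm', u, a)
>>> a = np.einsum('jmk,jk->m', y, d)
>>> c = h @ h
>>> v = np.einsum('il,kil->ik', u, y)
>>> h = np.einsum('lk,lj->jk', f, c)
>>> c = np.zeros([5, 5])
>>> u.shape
(2, 3)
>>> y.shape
(5, 2, 3)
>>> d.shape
(5, 3)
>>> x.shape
(2,)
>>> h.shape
(2, 5)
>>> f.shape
(2, 5)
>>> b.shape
(5,)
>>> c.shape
(5, 5)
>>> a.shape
(2,)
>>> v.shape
(2, 5)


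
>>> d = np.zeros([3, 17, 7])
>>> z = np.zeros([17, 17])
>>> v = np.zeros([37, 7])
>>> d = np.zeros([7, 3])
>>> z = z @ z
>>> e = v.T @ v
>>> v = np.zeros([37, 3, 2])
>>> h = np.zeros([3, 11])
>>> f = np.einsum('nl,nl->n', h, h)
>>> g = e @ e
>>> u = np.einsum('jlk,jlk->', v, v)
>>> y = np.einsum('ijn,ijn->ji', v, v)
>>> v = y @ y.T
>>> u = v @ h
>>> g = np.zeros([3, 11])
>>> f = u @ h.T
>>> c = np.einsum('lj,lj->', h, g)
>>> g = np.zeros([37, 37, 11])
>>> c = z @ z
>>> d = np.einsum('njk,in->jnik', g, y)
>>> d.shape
(37, 37, 3, 11)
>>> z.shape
(17, 17)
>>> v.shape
(3, 3)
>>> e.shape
(7, 7)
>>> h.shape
(3, 11)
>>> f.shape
(3, 3)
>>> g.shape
(37, 37, 11)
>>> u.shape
(3, 11)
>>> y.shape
(3, 37)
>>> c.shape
(17, 17)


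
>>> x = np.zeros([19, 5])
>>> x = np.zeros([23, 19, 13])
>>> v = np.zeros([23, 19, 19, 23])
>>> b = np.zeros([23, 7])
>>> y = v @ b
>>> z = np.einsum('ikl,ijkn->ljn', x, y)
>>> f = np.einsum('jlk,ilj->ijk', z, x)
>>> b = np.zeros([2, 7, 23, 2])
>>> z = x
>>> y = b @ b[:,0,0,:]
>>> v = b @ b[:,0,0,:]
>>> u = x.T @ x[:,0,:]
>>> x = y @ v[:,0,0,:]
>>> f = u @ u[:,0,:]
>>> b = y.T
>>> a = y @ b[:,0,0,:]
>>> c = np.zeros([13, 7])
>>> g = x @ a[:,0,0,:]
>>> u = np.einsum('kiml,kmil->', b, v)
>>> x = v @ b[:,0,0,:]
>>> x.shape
(2, 7, 23, 2)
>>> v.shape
(2, 7, 23, 2)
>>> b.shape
(2, 23, 7, 2)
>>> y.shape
(2, 7, 23, 2)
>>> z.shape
(23, 19, 13)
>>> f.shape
(13, 19, 13)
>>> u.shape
()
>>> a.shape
(2, 7, 23, 2)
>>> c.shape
(13, 7)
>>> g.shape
(2, 7, 23, 2)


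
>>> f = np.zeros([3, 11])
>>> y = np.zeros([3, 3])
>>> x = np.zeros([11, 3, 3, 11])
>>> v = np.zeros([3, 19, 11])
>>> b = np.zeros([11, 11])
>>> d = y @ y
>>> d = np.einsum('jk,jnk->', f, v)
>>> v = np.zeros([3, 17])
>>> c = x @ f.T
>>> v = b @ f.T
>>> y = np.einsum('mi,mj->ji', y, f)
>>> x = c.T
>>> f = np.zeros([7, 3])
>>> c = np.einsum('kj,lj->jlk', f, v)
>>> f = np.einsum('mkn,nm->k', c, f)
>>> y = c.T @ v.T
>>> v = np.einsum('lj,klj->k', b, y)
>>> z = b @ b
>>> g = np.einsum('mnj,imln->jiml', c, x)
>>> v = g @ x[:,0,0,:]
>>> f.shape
(11,)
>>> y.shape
(7, 11, 11)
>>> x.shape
(3, 3, 3, 11)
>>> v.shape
(7, 3, 3, 11)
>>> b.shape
(11, 11)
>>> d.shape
()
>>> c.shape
(3, 11, 7)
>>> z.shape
(11, 11)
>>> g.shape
(7, 3, 3, 3)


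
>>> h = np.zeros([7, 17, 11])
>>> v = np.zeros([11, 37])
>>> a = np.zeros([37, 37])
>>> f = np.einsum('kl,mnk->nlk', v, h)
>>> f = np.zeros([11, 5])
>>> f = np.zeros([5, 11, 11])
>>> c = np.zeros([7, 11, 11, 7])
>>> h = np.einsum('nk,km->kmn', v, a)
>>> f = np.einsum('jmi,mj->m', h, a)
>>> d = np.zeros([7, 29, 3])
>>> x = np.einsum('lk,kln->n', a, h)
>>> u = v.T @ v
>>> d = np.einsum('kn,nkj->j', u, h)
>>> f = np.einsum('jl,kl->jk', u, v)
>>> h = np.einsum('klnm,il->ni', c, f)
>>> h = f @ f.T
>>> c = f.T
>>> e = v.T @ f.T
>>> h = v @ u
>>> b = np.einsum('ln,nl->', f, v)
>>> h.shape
(11, 37)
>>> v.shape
(11, 37)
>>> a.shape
(37, 37)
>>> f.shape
(37, 11)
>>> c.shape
(11, 37)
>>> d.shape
(11,)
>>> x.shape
(11,)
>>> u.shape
(37, 37)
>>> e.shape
(37, 37)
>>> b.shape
()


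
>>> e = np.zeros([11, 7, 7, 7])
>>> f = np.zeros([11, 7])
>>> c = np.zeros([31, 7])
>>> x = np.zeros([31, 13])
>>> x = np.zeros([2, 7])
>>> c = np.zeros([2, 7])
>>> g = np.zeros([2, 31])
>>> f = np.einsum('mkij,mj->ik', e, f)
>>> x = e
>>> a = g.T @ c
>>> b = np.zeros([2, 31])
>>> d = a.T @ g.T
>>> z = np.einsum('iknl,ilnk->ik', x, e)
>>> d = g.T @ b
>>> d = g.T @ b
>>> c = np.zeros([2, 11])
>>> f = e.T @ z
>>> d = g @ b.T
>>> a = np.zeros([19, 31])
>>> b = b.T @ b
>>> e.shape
(11, 7, 7, 7)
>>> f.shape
(7, 7, 7, 7)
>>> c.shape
(2, 11)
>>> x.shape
(11, 7, 7, 7)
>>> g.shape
(2, 31)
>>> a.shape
(19, 31)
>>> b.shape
(31, 31)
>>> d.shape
(2, 2)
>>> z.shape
(11, 7)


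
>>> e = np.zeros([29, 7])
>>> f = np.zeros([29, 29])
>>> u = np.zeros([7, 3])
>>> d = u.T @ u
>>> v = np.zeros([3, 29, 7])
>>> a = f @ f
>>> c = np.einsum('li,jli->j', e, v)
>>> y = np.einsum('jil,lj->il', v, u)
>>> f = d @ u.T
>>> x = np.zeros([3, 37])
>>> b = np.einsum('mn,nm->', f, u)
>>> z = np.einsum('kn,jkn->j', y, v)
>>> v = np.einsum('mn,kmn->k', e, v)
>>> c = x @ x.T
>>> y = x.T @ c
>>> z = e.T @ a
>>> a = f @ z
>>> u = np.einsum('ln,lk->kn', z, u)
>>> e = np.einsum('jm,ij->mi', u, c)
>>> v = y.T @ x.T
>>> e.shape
(29, 3)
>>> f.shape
(3, 7)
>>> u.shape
(3, 29)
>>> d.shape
(3, 3)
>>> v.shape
(3, 3)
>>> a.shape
(3, 29)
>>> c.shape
(3, 3)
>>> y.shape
(37, 3)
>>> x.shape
(3, 37)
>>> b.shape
()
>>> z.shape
(7, 29)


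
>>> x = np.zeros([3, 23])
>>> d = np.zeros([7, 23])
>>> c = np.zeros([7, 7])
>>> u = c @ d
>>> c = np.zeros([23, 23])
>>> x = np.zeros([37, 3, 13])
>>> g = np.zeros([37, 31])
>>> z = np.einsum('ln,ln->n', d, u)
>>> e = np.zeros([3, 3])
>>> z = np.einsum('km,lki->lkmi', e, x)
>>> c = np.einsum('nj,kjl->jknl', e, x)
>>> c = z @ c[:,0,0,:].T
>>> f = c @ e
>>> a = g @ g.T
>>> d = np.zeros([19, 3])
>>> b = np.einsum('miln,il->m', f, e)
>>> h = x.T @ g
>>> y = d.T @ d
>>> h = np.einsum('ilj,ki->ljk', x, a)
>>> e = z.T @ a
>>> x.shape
(37, 3, 13)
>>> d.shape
(19, 3)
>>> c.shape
(37, 3, 3, 3)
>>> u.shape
(7, 23)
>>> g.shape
(37, 31)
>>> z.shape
(37, 3, 3, 13)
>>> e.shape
(13, 3, 3, 37)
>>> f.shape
(37, 3, 3, 3)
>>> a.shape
(37, 37)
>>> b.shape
(37,)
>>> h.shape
(3, 13, 37)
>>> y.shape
(3, 3)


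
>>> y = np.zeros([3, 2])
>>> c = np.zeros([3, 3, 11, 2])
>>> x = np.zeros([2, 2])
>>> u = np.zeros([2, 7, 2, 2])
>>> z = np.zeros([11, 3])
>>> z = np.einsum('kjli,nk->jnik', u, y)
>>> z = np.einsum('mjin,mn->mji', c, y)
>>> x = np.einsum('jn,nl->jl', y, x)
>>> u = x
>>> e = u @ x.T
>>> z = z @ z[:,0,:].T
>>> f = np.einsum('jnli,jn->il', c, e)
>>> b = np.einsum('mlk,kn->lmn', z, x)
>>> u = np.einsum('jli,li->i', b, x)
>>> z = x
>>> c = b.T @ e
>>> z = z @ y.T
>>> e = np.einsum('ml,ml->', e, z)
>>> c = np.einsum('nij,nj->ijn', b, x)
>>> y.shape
(3, 2)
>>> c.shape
(3, 2, 3)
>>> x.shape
(3, 2)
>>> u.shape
(2,)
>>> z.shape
(3, 3)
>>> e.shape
()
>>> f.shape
(2, 11)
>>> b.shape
(3, 3, 2)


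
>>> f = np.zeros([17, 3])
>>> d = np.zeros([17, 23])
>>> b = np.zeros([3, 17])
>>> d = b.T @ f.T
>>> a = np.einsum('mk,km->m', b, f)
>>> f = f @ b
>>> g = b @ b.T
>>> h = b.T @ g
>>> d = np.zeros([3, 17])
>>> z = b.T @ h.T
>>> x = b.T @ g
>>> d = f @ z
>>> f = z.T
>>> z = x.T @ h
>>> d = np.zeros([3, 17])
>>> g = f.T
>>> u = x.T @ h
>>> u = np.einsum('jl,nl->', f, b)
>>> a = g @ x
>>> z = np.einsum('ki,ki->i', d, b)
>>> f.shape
(17, 17)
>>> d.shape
(3, 17)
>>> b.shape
(3, 17)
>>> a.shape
(17, 3)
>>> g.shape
(17, 17)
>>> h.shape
(17, 3)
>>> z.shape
(17,)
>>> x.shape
(17, 3)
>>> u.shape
()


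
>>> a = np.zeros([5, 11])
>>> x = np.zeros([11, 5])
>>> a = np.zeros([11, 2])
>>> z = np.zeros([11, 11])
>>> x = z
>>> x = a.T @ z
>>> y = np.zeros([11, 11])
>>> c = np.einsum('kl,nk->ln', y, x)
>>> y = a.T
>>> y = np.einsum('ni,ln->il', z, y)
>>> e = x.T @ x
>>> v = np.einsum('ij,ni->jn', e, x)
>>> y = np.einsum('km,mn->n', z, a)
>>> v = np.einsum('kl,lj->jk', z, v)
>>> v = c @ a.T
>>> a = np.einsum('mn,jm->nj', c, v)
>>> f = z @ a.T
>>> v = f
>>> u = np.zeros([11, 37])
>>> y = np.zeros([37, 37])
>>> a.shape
(2, 11)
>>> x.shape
(2, 11)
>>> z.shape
(11, 11)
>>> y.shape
(37, 37)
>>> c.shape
(11, 2)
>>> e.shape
(11, 11)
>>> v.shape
(11, 2)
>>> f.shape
(11, 2)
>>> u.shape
(11, 37)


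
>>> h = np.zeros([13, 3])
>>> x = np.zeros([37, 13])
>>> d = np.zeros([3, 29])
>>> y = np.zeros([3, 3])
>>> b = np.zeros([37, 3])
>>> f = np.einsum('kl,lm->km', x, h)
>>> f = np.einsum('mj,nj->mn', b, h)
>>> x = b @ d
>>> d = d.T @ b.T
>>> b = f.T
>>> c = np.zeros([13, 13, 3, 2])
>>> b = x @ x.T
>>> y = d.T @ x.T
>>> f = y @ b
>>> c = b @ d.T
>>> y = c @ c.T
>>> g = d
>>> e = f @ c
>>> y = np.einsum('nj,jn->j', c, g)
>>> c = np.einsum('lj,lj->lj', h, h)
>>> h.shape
(13, 3)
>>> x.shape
(37, 29)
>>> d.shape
(29, 37)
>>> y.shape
(29,)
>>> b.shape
(37, 37)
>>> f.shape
(37, 37)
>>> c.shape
(13, 3)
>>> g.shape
(29, 37)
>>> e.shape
(37, 29)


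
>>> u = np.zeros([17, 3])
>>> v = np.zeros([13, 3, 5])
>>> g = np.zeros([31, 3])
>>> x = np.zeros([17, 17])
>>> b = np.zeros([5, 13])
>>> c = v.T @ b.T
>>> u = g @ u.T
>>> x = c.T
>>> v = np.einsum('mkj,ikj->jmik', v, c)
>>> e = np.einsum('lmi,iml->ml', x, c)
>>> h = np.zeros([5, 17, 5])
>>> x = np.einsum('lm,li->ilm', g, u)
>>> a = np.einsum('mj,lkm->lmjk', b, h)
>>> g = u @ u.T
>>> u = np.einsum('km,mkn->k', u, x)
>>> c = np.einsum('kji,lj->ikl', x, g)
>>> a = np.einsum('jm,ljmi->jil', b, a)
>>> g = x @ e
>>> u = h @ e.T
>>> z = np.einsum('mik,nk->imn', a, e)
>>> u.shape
(5, 17, 3)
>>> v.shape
(5, 13, 5, 3)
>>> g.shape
(17, 31, 5)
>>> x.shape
(17, 31, 3)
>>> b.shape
(5, 13)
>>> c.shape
(3, 17, 31)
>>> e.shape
(3, 5)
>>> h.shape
(5, 17, 5)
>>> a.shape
(5, 17, 5)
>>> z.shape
(17, 5, 3)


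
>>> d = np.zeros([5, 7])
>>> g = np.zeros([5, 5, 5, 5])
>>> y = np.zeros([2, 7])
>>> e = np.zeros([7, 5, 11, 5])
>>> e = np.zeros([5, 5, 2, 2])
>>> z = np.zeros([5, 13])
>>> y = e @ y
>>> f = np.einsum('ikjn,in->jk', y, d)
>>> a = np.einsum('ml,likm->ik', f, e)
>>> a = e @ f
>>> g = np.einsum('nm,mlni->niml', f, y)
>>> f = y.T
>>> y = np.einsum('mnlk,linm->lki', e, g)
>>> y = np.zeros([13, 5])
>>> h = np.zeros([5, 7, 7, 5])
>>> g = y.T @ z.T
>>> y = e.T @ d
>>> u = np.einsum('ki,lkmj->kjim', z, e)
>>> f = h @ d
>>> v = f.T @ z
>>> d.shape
(5, 7)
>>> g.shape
(5, 5)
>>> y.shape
(2, 2, 5, 7)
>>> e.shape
(5, 5, 2, 2)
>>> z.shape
(5, 13)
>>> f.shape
(5, 7, 7, 7)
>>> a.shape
(5, 5, 2, 5)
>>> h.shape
(5, 7, 7, 5)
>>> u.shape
(5, 2, 13, 2)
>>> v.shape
(7, 7, 7, 13)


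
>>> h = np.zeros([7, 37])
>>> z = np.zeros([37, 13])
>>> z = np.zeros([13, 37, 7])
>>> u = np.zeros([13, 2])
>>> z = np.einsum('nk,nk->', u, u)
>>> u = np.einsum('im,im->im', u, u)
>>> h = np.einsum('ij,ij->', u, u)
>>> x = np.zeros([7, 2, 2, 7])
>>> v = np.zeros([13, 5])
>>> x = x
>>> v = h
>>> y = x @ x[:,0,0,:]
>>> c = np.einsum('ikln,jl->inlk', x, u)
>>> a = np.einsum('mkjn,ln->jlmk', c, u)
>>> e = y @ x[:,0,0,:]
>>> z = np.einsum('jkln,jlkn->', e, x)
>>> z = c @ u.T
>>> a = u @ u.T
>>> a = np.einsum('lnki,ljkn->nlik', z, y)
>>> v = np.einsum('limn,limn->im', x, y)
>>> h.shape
()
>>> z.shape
(7, 7, 2, 13)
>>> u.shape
(13, 2)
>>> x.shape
(7, 2, 2, 7)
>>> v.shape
(2, 2)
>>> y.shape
(7, 2, 2, 7)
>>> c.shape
(7, 7, 2, 2)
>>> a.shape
(7, 7, 13, 2)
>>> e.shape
(7, 2, 2, 7)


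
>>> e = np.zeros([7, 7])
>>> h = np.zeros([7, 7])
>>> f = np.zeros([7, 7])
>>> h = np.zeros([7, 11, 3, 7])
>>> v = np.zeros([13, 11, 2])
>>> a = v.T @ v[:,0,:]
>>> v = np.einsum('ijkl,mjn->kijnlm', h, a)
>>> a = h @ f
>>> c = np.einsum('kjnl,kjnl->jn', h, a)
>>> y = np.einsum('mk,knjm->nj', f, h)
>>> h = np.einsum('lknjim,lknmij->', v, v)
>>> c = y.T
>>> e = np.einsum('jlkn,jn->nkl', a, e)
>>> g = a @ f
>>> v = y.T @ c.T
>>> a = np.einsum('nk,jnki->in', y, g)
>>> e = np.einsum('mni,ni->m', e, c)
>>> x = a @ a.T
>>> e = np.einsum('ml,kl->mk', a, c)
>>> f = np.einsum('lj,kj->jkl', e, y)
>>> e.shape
(7, 3)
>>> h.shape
()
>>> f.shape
(3, 11, 7)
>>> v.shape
(3, 3)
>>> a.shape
(7, 11)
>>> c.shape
(3, 11)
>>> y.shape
(11, 3)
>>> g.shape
(7, 11, 3, 7)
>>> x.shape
(7, 7)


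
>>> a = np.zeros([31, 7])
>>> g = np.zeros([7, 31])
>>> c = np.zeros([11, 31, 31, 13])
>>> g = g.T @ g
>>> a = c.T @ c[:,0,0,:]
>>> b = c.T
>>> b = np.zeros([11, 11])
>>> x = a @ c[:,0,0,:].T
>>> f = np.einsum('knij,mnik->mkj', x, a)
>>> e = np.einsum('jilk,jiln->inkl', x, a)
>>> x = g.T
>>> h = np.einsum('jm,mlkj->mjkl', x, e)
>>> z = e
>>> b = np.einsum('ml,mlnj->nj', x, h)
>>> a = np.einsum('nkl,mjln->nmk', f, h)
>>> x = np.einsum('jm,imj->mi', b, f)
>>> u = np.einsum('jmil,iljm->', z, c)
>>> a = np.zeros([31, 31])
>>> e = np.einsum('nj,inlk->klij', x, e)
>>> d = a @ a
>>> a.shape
(31, 31)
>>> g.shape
(31, 31)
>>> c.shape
(11, 31, 31, 13)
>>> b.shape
(11, 13)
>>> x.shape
(13, 13)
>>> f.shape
(13, 13, 11)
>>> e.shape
(31, 11, 31, 13)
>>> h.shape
(31, 31, 11, 13)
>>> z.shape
(31, 13, 11, 31)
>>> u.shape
()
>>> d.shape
(31, 31)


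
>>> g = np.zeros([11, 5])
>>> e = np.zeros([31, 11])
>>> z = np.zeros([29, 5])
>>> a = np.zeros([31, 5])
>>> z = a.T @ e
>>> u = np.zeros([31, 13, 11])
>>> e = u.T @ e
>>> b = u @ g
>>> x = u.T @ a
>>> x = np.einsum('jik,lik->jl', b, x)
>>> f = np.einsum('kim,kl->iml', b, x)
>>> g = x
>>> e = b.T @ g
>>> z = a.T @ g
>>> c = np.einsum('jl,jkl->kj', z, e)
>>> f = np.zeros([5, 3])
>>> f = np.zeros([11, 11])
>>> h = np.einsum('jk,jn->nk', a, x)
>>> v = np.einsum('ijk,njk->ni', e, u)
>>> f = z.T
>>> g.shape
(31, 11)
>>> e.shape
(5, 13, 11)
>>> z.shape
(5, 11)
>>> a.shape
(31, 5)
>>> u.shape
(31, 13, 11)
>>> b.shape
(31, 13, 5)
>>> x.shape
(31, 11)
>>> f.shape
(11, 5)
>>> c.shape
(13, 5)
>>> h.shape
(11, 5)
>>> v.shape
(31, 5)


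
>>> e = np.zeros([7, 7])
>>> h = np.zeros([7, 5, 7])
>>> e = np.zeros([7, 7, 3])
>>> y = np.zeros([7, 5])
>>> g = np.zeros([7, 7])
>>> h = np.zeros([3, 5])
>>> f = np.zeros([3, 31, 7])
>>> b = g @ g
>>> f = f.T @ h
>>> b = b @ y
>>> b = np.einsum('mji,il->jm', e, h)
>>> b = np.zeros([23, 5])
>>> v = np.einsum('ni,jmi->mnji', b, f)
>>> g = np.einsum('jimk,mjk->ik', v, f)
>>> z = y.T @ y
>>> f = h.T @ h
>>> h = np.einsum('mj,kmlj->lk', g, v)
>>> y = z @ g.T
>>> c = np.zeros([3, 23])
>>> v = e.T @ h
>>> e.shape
(7, 7, 3)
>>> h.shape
(7, 31)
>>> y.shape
(5, 23)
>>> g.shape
(23, 5)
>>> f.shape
(5, 5)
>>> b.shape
(23, 5)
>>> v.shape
(3, 7, 31)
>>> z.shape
(5, 5)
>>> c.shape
(3, 23)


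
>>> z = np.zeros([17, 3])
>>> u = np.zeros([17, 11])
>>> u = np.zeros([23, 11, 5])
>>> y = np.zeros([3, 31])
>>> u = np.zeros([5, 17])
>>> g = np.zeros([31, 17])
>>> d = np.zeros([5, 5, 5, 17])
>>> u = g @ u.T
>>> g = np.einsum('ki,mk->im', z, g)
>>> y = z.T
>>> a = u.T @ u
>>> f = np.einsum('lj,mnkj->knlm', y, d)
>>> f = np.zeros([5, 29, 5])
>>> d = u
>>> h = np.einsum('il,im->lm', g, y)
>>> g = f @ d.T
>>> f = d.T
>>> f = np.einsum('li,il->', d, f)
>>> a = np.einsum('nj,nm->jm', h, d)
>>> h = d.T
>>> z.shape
(17, 3)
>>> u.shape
(31, 5)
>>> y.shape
(3, 17)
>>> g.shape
(5, 29, 31)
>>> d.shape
(31, 5)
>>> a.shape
(17, 5)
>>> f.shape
()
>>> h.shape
(5, 31)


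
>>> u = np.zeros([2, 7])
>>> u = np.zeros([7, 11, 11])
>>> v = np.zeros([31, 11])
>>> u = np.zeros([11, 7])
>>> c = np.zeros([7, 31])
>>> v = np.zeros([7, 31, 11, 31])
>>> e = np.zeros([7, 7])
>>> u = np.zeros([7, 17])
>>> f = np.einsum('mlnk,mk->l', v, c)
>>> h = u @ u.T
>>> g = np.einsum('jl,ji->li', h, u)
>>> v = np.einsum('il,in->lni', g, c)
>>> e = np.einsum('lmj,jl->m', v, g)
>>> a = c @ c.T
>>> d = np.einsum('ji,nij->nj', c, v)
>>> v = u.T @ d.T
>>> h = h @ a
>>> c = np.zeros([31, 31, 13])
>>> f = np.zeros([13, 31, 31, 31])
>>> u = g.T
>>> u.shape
(17, 7)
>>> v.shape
(17, 17)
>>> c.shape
(31, 31, 13)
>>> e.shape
(31,)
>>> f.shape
(13, 31, 31, 31)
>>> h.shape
(7, 7)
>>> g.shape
(7, 17)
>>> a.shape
(7, 7)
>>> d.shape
(17, 7)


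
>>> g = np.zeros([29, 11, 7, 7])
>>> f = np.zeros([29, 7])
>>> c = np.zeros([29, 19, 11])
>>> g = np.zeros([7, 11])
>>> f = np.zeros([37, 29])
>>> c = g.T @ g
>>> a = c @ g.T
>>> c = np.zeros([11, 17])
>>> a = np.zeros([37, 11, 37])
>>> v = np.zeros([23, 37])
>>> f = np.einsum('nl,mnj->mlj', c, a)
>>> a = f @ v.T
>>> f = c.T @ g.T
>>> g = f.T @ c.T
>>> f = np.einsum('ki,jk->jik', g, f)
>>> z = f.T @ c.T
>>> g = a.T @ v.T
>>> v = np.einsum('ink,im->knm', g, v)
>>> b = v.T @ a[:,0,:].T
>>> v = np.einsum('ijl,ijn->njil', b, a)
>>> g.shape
(23, 17, 23)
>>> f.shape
(17, 11, 7)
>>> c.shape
(11, 17)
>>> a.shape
(37, 17, 23)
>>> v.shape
(23, 17, 37, 37)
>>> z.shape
(7, 11, 11)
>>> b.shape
(37, 17, 37)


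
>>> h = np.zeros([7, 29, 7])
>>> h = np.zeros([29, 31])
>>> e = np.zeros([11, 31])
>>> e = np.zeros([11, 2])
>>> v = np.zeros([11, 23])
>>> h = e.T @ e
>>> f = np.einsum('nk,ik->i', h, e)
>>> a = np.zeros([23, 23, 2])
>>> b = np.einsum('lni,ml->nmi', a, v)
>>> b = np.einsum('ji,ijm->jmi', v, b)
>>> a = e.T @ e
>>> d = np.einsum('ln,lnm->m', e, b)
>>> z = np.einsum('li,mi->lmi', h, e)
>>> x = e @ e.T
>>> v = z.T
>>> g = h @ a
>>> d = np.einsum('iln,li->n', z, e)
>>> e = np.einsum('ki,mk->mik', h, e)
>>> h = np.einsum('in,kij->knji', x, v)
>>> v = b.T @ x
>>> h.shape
(2, 11, 2, 11)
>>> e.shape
(11, 2, 2)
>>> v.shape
(23, 2, 11)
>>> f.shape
(11,)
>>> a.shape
(2, 2)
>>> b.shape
(11, 2, 23)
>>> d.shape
(2,)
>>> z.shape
(2, 11, 2)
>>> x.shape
(11, 11)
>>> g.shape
(2, 2)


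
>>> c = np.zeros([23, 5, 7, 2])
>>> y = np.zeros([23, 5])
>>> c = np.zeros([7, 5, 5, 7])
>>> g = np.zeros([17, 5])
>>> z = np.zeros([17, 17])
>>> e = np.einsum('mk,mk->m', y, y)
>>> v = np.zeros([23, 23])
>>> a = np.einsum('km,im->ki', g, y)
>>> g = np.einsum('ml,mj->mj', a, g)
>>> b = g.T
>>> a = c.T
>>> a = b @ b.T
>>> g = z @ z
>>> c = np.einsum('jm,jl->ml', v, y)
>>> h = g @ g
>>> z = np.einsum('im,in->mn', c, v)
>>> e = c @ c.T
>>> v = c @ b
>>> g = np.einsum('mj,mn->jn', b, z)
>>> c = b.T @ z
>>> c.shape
(17, 23)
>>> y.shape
(23, 5)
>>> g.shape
(17, 23)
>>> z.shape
(5, 23)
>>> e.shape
(23, 23)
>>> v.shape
(23, 17)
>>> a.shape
(5, 5)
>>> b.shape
(5, 17)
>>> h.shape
(17, 17)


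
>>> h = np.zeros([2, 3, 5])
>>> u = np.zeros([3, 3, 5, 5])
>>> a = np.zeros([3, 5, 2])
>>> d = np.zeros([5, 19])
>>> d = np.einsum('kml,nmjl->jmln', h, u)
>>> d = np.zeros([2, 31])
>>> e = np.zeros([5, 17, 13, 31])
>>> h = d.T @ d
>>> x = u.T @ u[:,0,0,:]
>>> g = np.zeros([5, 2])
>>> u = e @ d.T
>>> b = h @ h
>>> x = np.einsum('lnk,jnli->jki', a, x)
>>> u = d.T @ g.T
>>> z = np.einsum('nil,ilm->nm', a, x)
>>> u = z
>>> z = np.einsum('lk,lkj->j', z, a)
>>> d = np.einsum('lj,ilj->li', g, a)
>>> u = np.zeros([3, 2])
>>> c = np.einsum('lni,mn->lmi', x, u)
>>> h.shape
(31, 31)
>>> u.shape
(3, 2)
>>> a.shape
(3, 5, 2)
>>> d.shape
(5, 3)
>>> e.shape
(5, 17, 13, 31)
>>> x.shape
(5, 2, 5)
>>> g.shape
(5, 2)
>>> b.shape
(31, 31)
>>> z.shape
(2,)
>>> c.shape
(5, 3, 5)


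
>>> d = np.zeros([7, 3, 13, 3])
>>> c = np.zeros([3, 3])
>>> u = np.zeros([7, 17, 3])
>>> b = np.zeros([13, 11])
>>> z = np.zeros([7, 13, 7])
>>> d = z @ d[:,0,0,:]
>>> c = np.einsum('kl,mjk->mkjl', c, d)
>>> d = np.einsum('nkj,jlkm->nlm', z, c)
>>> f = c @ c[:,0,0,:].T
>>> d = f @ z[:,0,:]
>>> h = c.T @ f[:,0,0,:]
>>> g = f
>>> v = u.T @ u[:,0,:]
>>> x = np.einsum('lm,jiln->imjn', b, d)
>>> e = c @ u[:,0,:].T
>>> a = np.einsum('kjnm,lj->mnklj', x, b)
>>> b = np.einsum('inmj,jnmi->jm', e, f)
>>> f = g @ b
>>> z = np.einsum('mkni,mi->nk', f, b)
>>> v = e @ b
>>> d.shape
(7, 3, 13, 7)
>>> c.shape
(7, 3, 13, 3)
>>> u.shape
(7, 17, 3)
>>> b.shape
(7, 13)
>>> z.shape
(13, 3)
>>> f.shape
(7, 3, 13, 13)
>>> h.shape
(3, 13, 3, 7)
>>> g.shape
(7, 3, 13, 7)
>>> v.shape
(7, 3, 13, 13)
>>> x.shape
(3, 11, 7, 7)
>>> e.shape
(7, 3, 13, 7)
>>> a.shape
(7, 7, 3, 13, 11)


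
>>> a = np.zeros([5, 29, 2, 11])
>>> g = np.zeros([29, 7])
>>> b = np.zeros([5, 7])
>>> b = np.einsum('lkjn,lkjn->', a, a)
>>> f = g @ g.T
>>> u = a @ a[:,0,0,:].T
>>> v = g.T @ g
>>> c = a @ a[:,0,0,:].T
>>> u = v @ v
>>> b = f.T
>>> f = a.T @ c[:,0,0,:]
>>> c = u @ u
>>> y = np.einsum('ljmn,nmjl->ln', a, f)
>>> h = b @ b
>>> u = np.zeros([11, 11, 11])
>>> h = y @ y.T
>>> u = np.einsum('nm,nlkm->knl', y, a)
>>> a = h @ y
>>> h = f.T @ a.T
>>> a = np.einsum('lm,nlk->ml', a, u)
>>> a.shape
(11, 5)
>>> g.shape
(29, 7)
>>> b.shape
(29, 29)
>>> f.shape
(11, 2, 29, 5)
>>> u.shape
(2, 5, 29)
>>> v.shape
(7, 7)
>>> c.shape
(7, 7)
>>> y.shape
(5, 11)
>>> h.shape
(5, 29, 2, 5)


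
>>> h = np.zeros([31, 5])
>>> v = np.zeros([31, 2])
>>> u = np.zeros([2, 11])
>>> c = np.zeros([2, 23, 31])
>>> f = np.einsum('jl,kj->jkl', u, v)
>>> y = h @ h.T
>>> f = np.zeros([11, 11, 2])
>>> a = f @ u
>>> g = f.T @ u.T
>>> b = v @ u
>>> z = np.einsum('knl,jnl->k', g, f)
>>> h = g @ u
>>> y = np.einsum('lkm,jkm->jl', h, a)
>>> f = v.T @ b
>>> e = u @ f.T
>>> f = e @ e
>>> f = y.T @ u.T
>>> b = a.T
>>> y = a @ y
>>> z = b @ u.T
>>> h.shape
(2, 11, 11)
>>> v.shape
(31, 2)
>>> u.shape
(2, 11)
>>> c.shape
(2, 23, 31)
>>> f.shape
(2, 2)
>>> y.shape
(11, 11, 2)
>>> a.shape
(11, 11, 11)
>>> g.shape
(2, 11, 2)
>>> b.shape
(11, 11, 11)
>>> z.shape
(11, 11, 2)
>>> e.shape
(2, 2)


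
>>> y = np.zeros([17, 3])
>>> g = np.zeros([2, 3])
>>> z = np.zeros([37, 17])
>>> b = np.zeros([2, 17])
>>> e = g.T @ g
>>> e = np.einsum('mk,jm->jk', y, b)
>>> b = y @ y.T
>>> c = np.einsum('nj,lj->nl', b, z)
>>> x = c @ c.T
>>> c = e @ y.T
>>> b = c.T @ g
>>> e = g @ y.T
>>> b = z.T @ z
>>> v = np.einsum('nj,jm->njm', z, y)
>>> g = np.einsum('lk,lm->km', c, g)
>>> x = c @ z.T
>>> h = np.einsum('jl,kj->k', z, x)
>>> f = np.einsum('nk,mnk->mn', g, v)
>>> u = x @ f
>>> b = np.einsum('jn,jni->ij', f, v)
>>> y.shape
(17, 3)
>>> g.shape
(17, 3)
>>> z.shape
(37, 17)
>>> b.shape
(3, 37)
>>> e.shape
(2, 17)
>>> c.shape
(2, 17)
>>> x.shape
(2, 37)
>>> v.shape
(37, 17, 3)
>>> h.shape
(2,)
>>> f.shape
(37, 17)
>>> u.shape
(2, 17)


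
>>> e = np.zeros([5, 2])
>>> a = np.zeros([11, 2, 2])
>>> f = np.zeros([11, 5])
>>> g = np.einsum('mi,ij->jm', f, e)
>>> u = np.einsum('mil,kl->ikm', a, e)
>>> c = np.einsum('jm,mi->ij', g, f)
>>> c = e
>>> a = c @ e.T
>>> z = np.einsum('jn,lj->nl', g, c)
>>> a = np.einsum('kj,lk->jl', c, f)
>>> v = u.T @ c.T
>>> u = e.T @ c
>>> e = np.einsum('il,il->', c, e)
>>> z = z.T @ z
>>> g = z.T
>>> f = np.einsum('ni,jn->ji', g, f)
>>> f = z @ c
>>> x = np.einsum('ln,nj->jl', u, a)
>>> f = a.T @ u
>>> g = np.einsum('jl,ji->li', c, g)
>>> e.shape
()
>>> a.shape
(2, 11)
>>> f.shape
(11, 2)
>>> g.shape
(2, 5)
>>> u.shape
(2, 2)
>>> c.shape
(5, 2)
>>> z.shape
(5, 5)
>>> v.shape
(11, 5, 5)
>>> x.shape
(11, 2)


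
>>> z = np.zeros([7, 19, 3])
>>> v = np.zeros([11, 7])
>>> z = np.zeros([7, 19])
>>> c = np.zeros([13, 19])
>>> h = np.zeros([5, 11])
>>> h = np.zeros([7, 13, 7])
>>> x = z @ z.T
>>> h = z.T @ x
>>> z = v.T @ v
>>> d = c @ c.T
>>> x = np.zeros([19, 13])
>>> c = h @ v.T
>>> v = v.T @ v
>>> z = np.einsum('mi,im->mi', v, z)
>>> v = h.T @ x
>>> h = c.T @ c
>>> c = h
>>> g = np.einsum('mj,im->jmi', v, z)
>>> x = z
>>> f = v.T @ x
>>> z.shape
(7, 7)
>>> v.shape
(7, 13)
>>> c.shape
(11, 11)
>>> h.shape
(11, 11)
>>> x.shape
(7, 7)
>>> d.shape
(13, 13)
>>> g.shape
(13, 7, 7)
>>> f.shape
(13, 7)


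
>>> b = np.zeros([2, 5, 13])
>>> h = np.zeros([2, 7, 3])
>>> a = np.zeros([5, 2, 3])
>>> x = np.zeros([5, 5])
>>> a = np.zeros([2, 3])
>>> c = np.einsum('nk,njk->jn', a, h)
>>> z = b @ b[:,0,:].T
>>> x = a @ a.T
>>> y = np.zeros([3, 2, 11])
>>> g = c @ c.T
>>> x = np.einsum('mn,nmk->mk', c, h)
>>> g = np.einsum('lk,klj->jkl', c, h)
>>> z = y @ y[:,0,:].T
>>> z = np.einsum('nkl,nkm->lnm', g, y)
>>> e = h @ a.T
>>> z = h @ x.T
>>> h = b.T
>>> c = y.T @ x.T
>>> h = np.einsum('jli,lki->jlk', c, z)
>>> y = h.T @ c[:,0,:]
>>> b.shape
(2, 5, 13)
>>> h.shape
(11, 2, 7)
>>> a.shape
(2, 3)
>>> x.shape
(7, 3)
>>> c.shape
(11, 2, 7)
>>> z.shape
(2, 7, 7)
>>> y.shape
(7, 2, 7)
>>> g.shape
(3, 2, 7)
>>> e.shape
(2, 7, 2)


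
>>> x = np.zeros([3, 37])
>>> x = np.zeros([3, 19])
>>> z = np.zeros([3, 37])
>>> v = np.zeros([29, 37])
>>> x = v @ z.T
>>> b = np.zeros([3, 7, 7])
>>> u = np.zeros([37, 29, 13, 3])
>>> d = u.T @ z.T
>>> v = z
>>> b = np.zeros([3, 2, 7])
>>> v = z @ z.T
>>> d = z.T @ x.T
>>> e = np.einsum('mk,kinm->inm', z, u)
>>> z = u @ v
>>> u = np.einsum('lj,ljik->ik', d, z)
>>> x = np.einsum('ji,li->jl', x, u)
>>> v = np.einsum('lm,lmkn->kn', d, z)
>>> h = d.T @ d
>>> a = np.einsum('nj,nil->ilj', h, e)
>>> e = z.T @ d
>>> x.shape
(29, 13)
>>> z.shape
(37, 29, 13, 3)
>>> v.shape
(13, 3)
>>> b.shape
(3, 2, 7)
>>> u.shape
(13, 3)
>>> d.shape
(37, 29)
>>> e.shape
(3, 13, 29, 29)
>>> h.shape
(29, 29)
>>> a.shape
(13, 3, 29)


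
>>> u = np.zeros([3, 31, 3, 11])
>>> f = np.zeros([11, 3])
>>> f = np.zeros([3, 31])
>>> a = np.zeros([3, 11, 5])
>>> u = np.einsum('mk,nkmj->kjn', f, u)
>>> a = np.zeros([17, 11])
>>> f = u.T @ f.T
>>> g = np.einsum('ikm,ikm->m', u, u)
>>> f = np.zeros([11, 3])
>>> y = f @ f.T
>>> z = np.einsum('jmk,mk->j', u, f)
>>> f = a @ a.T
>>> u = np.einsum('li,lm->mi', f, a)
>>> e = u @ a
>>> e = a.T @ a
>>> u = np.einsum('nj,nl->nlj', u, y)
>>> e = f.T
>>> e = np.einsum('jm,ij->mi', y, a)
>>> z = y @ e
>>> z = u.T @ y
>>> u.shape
(11, 11, 17)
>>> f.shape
(17, 17)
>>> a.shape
(17, 11)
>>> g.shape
(3,)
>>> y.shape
(11, 11)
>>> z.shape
(17, 11, 11)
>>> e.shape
(11, 17)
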